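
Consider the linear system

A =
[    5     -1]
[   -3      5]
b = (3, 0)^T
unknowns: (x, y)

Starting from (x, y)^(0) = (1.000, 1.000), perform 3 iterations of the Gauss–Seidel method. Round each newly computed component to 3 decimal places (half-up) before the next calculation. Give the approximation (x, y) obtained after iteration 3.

Iteration 1:
  x = (3 - (-1)·1.000) / (5) = 0.800
  y = (0 - (-3)·0.800) / (5) = 0.480
Iteration 2:
  x = (3 - (-1)·0.480) / (5) = 0.696
  y = (0 - (-3)·0.696) / (5) = 0.418
Iteration 3:
  x = (3 - (-1)·0.418) / (5) = 0.684
  y = (0 - (-3)·0.684) / (5) = 0.410

(0.684, 0.410)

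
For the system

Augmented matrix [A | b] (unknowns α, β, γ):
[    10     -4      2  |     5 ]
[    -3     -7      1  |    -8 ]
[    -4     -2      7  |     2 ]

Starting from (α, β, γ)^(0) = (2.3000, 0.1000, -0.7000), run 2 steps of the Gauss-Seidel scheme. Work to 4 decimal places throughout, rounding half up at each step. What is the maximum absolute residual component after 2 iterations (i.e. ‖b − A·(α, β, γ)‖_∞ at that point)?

Iteration 1:
  α = (5 - (-4)·0.1000 - (2)·-0.7000) / (10) = 0.6800
  β = (-8 - (-3)·0.6800 - (1)·-0.7000) / (-7) = 0.7514
  γ = (2 - (-4)·0.6800 - (-2)·0.7514) / (7) = 0.8890
Iteration 2:
  α = (5 - (-4)·0.7514 - (2)·0.8890) / (10) = 0.6228
  β = (-8 - (-3)·0.6228 - (1)·0.8890) / (-7) = 1.0029
  γ = (2 - (-4)·0.6228 - (-2)·1.0029) / (7) = 0.9281
Residual b − A·x = (0.9274, -0.0394, 0.0003); ∞-norm = 0.9274

0.9274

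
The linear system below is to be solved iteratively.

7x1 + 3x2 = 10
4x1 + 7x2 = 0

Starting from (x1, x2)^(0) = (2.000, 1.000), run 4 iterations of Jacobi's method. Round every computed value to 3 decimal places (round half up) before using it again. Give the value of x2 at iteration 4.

-0.956

Iteration 1:
  x1 = (10 - (3)·1.000) / (7) = 1.000
  x2 = (0 - (4)·2.000) / (7) = -1.143
Iteration 2:
  x1 = (10 - (3)·-1.143) / (7) = 1.918
  x2 = (0 - (4)·1.000) / (7) = -0.571
Iteration 3:
  x1 = (10 - (3)·-0.571) / (7) = 1.673
  x2 = (0 - (4)·1.918) / (7) = -1.096
Iteration 4:
  x1 = (10 - (3)·-1.096) / (7) = 1.898
  x2 = (0 - (4)·1.673) / (7) = -0.956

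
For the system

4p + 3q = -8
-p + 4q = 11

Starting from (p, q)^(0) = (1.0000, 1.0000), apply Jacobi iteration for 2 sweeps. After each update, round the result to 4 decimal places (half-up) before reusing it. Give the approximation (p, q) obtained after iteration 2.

(-4.2500, 2.0625)

Iteration 1:
  p = (-8 - (3)·1.0000) / (4) = -2.7500
  q = (11 - (-1)·1.0000) / (4) = 3.0000
Iteration 2:
  p = (-8 - (3)·3.0000) / (4) = -4.2500
  q = (11 - (-1)·-2.7500) / (4) = 2.0625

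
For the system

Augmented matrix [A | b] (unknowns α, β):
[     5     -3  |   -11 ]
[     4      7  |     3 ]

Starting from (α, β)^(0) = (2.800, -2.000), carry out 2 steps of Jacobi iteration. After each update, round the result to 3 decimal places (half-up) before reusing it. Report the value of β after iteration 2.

Iteration 1:
  α = (-11 - (-3)·-2.000) / (5) = -3.400
  β = (3 - (4)·2.800) / (7) = -1.171
Iteration 2:
  α = (-11 - (-3)·-1.171) / (5) = -2.903
  β = (3 - (4)·-3.400) / (7) = 2.371

2.371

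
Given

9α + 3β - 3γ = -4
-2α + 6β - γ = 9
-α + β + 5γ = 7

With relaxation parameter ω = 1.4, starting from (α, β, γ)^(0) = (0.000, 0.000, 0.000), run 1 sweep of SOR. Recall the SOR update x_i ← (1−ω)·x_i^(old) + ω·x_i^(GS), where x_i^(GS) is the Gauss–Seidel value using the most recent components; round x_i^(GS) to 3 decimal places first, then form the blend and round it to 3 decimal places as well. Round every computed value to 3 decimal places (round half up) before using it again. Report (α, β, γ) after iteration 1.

Iteration 1:
  α: GS value = (-4 - (3)·0.000 - (-3)·0.000) / (9) = -0.444;  α ← (1−ω)·0.000 + ω·-0.444 = -0.622
  β: GS value = (9 - (-2)·-0.622 - (-1)·0.000) / (6) = 1.293;  β ← (1−ω)·0.000 + ω·1.293 = 1.810
  γ: GS value = (7 - (-1)·-0.622 - (1)·1.810) / (5) = 0.914;  γ ← (1−ω)·0.000 + ω·0.914 = 1.280

(-0.622, 1.810, 1.280)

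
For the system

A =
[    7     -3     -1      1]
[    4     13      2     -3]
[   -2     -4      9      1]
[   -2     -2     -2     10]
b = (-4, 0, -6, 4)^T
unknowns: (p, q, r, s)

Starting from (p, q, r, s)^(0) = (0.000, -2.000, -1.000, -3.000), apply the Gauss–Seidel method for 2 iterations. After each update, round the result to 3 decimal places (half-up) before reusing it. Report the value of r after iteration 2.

-0.685

Iteration 1:
  p = (-4 - (-3)·-2.000 - (-1)·-1.000 - (1)·-3.000) / (7) = -1.143
  q = (0 - (4)·-1.143 - (2)·-1.000 - (-3)·-3.000) / (13) = -0.187
  r = (-6 - (-2)·-1.143 - (-4)·-0.187 - (1)·-3.000) / (9) = -0.670
  s = (4 - (-2)·-1.143 - (-2)·-0.187 - (-2)·-0.670) / (10) = 0.000
Iteration 2:
  p = (-4 - (-3)·-0.187 - (-1)·-0.670 - (1)·0.000) / (7) = -0.747
  q = (0 - (4)·-0.747 - (2)·-0.670 - (-3)·0.000) / (13) = 0.333
  r = (-6 - (-2)·-0.747 - (-4)·0.333 - (1)·0.000) / (9) = -0.685
  s = (4 - (-2)·-0.747 - (-2)·0.333 - (-2)·-0.685) / (10) = 0.180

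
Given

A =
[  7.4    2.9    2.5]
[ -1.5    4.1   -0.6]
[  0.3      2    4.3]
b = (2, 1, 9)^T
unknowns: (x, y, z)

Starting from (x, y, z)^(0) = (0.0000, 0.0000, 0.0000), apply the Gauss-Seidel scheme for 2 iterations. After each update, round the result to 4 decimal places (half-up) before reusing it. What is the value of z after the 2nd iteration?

Iteration 1:
  x = (2 - (2.9)·0.0000 - (2.5)·0.0000) / (7.4) = 0.2703
  y = (1 - (-1.5)·0.2703 - (-0.6)·0.0000) / (4.1) = 0.3428
  z = (9 - (0.3)·0.2703 - (2)·0.3428) / (4.3) = 1.9147
Iteration 2:
  x = (2 - (2.9)·0.3428 - (2.5)·1.9147) / (7.4) = -0.5109
  y = (1 - (-1.5)·-0.5109 - (-0.6)·1.9147) / (4.1) = 0.3372
  z = (9 - (0.3)·-0.5109 - (2)·0.3372) / (4.3) = 1.9718

1.9718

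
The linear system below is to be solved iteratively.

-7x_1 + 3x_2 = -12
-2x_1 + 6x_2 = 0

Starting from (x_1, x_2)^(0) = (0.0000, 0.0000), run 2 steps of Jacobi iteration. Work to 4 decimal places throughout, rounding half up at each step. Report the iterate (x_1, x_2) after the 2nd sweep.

(1.7143, 0.5714)

Iteration 1:
  x_1 = (-12 - (3)·0.0000) / (-7) = 1.7143
  x_2 = (0 - (-2)·0.0000) / (6) = 0.0000
Iteration 2:
  x_1 = (-12 - (3)·0.0000) / (-7) = 1.7143
  x_2 = (0 - (-2)·1.7143) / (6) = 0.5714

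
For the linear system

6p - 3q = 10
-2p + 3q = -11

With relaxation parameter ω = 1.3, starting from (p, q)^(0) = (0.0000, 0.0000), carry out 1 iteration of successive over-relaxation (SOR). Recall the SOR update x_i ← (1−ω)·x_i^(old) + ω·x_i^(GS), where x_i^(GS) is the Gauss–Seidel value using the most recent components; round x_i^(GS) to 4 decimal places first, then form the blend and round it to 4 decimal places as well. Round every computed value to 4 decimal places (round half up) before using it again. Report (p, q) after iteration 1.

Iteration 1:
  p: GS value = (10 - (-3)·0.0000) / (6) = 1.6667;  p ← (1−ω)·0.0000 + ω·1.6667 = 2.1667
  q: GS value = (-11 - (-2)·2.1667) / (3) = -2.2222;  q ← (1−ω)·0.0000 + ω·-2.2222 = -2.8889

(2.1667, -2.8889)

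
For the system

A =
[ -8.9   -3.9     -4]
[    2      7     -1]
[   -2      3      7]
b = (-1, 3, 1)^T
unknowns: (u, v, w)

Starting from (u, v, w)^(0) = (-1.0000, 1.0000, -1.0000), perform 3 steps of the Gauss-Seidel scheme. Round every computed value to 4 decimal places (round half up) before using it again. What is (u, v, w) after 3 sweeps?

Iteration 1:
  u = (-1 - (-3.9)·1.0000 - (-4)·-1.0000) / (-8.9) = 0.1236
  v = (3 - (2)·0.1236 - (-1)·-1.0000) / (7) = 0.2504
  w = (1 - (-2)·0.1236 - (3)·0.2504) / (7) = 0.0709
Iteration 2:
  u = (-1 - (-3.9)·0.2504 - (-4)·0.0709) / (-8.9) = -0.0292
  v = (3 - (2)·-0.0292 - (-1)·0.0709) / (7) = 0.4470
  w = (1 - (-2)·-0.0292 - (3)·0.4470) / (7) = -0.0571
Iteration 3:
  u = (-1 - (-3.9)·0.4470 - (-4)·-0.0571) / (-8.9) = -0.0579
  v = (3 - (2)·-0.0579 - (-1)·-0.0571) / (7) = 0.4370
  w = (1 - (-2)·-0.0579 - (3)·0.4370) / (7) = -0.0610

(-0.0579, 0.4370, -0.0610)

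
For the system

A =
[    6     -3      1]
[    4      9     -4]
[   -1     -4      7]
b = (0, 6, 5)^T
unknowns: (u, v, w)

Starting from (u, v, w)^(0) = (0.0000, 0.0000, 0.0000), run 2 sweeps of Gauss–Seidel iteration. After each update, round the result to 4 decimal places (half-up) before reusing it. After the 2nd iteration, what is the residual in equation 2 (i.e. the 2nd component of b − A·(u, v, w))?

1.0456

Iteration 1:
  u = (0 - (-3)·0.0000 - (1)·0.0000) / (6) = 0.0000
  v = (6 - (4)·0.0000 - (-4)·0.0000) / (9) = 0.6667
  w = (5 - (-1)·0.0000 - (-4)·0.6667) / (7) = 1.0953
Iteration 2:
  u = (0 - (-3)·0.6667 - (1)·1.0953) / (6) = 0.1508
  v = (6 - (4)·0.1508 - (-4)·1.0953) / (9) = 1.0864
  w = (5 - (-1)·0.1508 - (-4)·1.0864) / (7) = 1.3566
Residual b − A·x = (0.9978, 1.0456, 0.0002)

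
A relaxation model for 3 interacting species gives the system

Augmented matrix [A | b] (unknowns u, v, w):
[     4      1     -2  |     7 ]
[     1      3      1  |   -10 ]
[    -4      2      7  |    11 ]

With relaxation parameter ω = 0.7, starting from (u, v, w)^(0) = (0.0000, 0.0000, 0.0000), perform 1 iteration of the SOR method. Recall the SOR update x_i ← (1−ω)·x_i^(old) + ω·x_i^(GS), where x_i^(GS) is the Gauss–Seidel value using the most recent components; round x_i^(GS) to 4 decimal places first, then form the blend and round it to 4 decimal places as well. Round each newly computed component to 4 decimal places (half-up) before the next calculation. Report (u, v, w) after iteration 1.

Iteration 1:
  u: GS value = (7 - (1)·0.0000 - (-2)·0.0000) / (4) = 1.7500;  u ← (1−ω)·0.0000 + ω·1.7500 = 1.2250
  v: GS value = (-10 - (1)·1.2250 - (1)·0.0000) / (3) = -3.7417;  v ← (1−ω)·0.0000 + ω·-3.7417 = -2.6192
  w: GS value = (11 - (-4)·1.2250 - (2)·-2.6192) / (7) = 3.0198;  w ← (1−ω)·0.0000 + ω·3.0198 = 2.1139

(1.2250, -2.6192, 2.1139)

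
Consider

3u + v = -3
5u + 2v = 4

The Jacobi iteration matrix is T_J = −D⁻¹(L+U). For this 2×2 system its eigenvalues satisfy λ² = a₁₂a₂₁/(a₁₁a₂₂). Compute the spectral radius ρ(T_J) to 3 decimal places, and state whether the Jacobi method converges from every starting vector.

0.913

a₁₂a₂₁/(a₁₁a₂₂) = (1)·(5) / ((3)·(2)) = 0.833333
ρ = √|0.833333| = √0.833333 = 0.913
ρ < 1, so Jacobi converges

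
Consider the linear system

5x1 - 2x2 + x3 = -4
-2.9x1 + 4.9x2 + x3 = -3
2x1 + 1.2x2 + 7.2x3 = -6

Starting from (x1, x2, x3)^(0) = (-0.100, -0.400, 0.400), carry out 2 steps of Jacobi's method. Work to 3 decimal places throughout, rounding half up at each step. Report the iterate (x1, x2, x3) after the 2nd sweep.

Iteration 1:
  x1 = (-4 - (-2)·-0.400 - (1)·0.400) / (5) = -1.040
  x2 = (-3 - (-2.9)·-0.100 - (1)·0.400) / (4.9) = -0.753
  x3 = (-6 - (2)·-0.100 - (1.2)·-0.400) / (7.2) = -0.739
Iteration 2:
  x1 = (-4 - (-2)·-0.753 - (1)·-0.739) / (5) = -0.953
  x2 = (-3 - (-2.9)·-1.040 - (1)·-0.739) / (4.9) = -1.077
  x3 = (-6 - (2)·-1.040 - (1.2)·-0.753) / (7.2) = -0.419

(-0.953, -1.077, -0.419)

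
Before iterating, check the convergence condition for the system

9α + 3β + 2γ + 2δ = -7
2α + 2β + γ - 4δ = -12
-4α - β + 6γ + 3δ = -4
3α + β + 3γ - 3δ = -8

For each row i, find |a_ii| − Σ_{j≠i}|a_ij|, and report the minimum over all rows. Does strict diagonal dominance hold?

row 1: |9| − (3+2+2) = 2
row 2: |2| − (2+1+4) = -5
row 3: |6| − (4+1+3) = -2
row 4: |-3| − (3+1+3) = -4
minimum over rows = -5 → not strictly diagonally dominant

-5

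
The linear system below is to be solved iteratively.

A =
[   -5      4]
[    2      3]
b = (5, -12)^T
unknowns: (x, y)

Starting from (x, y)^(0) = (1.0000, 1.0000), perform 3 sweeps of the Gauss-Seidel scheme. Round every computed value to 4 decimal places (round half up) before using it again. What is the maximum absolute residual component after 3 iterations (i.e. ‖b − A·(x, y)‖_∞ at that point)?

Iteration 1:
  x = (5 - (4)·1.0000) / (-5) = -0.2000
  y = (-12 - (2)·-0.2000) / (3) = -3.8667
Iteration 2:
  x = (5 - (4)·-3.8667) / (-5) = -4.0934
  y = (-12 - (2)·-4.0934) / (3) = -1.2711
Iteration 3:
  x = (5 - (4)·-1.2711) / (-5) = -2.0169
  y = (-12 - (2)·-2.0169) / (3) = -2.6554
Residual b − A·x = (5.5371, 0.0000); ∞-norm = 5.5371

5.5371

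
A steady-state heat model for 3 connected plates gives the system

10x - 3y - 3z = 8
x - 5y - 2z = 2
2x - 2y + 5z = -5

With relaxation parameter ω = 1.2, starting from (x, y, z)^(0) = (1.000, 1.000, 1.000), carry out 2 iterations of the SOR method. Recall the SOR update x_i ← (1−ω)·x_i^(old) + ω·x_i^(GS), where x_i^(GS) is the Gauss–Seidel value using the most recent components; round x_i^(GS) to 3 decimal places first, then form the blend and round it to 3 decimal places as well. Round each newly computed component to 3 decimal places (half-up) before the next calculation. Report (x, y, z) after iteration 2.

Iteration 1:
  x: GS value = (8 - (-3)·1.000 - (-3)·1.000) / (10) = 1.400;  x ← (1−ω)·1.000 + ω·1.400 = 1.480
  y: GS value = (2 - (1)·1.480 - (-2)·1.000) / (-5) = -0.504;  y ← (1−ω)·1.000 + ω·-0.504 = -0.805
  z: GS value = (-5 - (2)·1.480 - (-2)·-0.805) / (5) = -1.914;  z ← (1−ω)·1.000 + ω·-1.914 = -2.497
Iteration 2:
  x: GS value = (8 - (-3)·-0.805 - (-3)·-2.497) / (10) = -0.191;  x ← (1−ω)·1.480 + ω·-0.191 = -0.525
  y: GS value = (2 - (1)·-0.525 - (-2)·-2.497) / (-5) = 0.494;  y ← (1−ω)·-0.805 + ω·0.494 = 0.754
  z: GS value = (-5 - (2)·-0.525 - (-2)·0.754) / (5) = -0.488;  z ← (1−ω)·-2.497 + ω·-0.488 = -0.086

(-0.525, 0.754, -0.086)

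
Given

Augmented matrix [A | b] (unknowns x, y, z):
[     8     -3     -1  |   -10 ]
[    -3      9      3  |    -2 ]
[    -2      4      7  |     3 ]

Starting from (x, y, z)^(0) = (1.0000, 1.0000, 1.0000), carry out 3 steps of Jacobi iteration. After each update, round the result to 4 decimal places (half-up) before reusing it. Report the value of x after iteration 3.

Iteration 1:
  x = (-10 - (-3)·1.0000 - (-1)·1.0000) / (8) = -0.7500
  y = (-2 - (-3)·1.0000 - (3)·1.0000) / (9) = -0.2222
  z = (3 - (-2)·1.0000 - (4)·1.0000) / (7) = 0.1429
Iteration 2:
  x = (-10 - (-3)·-0.2222 - (-1)·0.1429) / (8) = -1.3155
  y = (-2 - (-3)·-0.7500 - (3)·0.1429) / (9) = -0.5199
  z = (3 - (-2)·-0.7500 - (4)·-0.2222) / (7) = 0.3413
Iteration 3:
  x = (-10 - (-3)·-0.5199 - (-1)·0.3413) / (8) = -1.4023
  y = (-2 - (-3)·-1.3155 - (3)·0.3413) / (9) = -0.7745
  z = (3 - (-2)·-1.3155 - (4)·-0.5199) / (7) = 0.3498

-1.4023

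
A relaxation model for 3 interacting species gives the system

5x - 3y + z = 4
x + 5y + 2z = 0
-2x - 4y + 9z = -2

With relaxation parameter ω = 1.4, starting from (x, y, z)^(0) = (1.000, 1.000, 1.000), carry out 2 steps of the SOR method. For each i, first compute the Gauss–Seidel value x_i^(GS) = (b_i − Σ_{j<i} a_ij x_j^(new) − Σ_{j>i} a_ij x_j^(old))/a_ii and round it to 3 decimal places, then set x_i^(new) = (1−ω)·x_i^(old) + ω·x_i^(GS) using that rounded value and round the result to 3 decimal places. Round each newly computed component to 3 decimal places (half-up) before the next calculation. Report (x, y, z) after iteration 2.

Iteration 1:
  x: GS value = (4 - (-3)·1.000 - (1)·1.000) / (5) = 1.200;  x ← (1−ω)·1.000 + ω·1.200 = 1.280
  y: GS value = (0 - (1)·1.280 - (2)·1.000) / (5) = -0.656;  y ← (1−ω)·1.000 + ω·-0.656 = -1.318
  z: GS value = (-2 - (-2)·1.280 - (-4)·-1.318) / (9) = -0.524;  z ← (1−ω)·1.000 + ω·-0.524 = -1.134
Iteration 2:
  x: GS value = (4 - (-3)·-1.318 - (1)·-1.134) / (5) = 0.236;  x ← (1−ω)·1.280 + ω·0.236 = -0.182
  y: GS value = (0 - (1)·-0.182 - (2)·-1.134) / (5) = 0.490;  y ← (1−ω)·-1.318 + ω·0.490 = 1.213
  z: GS value = (-2 - (-2)·-0.182 - (-4)·1.213) / (9) = 0.276;  z ← (1−ω)·-1.134 + ω·0.276 = 0.840

(-0.182, 1.213, 0.840)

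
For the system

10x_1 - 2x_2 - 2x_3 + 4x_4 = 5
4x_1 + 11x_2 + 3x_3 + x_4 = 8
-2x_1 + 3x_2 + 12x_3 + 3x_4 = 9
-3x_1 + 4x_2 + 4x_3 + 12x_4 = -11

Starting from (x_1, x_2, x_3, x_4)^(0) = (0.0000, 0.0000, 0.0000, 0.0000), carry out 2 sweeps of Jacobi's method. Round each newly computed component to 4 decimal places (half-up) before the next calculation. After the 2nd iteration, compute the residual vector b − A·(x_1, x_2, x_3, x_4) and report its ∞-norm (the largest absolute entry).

Iteration 1:
  x_1 = (5 - (-2)·0.0000 - (-2)·0.0000 - (4)·0.0000) / (10) = 0.5000
  x_2 = (8 - (4)·0.0000 - (3)·0.0000 - (1)·0.0000) / (11) = 0.7273
  x_3 = (9 - (-2)·0.0000 - (3)·0.0000 - (3)·0.0000) / (12) = 0.7500
  x_4 = (-11 - (-3)·0.0000 - (4)·0.0000 - (4)·0.0000) / (12) = -0.9167
Iteration 2:
  x_1 = (5 - (-2)·0.7273 - (-2)·0.7500 - (4)·-0.9167) / (10) = 1.1621
  x_2 = (8 - (4)·0.5000 - (3)·0.7500 - (1)·-0.9167) / (11) = 0.4242
  x_3 = (9 - (-2)·0.5000 - (3)·0.7273 - (3)·-0.9167) / (12) = 0.8807
  x_4 = (-11 - (-3)·0.5000 - (4)·0.7273 - (4)·0.7500) / (12) = -1.2841
Residual b − A·x = (1.1252, -2.6726, 3.3355, 2.6759); ∞-norm = 3.3355

3.3355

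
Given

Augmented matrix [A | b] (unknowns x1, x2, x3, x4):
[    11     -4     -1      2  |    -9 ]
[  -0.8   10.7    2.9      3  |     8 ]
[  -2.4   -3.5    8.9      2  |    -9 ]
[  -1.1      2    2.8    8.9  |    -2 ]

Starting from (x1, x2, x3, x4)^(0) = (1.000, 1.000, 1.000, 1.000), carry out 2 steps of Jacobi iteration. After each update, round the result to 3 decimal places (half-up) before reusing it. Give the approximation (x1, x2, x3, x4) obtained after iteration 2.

Iteration 1:
  x1 = (-9 - (-4)·1.000 - (-1)·1.000 - (2)·1.000) / (11) = -0.545
  x2 = (8 - (-0.8)·1.000 - (2.9)·1.000 - (3)·1.000) / (10.7) = 0.271
  x3 = (-9 - (-2.4)·1.000 - (-3.5)·1.000 - (2)·1.000) / (8.9) = -0.573
  x4 = (-2 - (-1.1)·1.000 - (2)·1.000 - (2.8)·1.000) / (8.9) = -0.640
Iteration 2:
  x1 = (-9 - (-4)·0.271 - (-1)·-0.573 - (2)·-0.640) / (11) = -0.655
  x2 = (8 - (-0.8)·-0.545 - (2.9)·-0.573 - (3)·-0.640) / (10.7) = 1.042
  x3 = (-9 - (-2.4)·-0.545 - (-3.5)·0.271 - (2)·-0.640) / (8.9) = -0.908
  x4 = (-2 - (-1.1)·-0.545 - (2)·0.271 - (2.8)·-0.573) / (8.9) = -0.173

(-0.655, 1.042, -0.908, -0.173)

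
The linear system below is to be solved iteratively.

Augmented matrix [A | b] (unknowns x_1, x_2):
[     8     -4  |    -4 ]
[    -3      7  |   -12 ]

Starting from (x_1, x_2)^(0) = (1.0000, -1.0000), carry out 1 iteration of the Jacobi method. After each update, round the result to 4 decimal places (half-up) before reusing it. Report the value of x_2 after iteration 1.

-1.2857

Iteration 1:
  x_1 = (-4 - (-4)·-1.0000) / (8) = -1.0000
  x_2 = (-12 - (-3)·1.0000) / (7) = -1.2857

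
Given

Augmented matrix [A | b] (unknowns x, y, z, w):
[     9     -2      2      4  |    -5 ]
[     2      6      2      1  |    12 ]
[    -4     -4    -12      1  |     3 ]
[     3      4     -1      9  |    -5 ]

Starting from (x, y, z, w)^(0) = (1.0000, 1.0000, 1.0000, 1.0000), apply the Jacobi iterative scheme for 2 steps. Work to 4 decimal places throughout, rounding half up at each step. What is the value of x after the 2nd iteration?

Iteration 1:
  x = (-5 - (-2)·1.0000 - (2)·1.0000 - (4)·1.0000) / (9) = -1.0000
  y = (12 - (2)·1.0000 - (2)·1.0000 - (1)·1.0000) / (6) = 1.1667
  z = (3 - (-4)·1.0000 - (-4)·1.0000 - (1)·1.0000) / (-12) = -0.8333
  w = (-5 - (3)·1.0000 - (4)·1.0000 - (-1)·1.0000) / (9) = -1.2222
Iteration 2:
  x = (-5 - (-2)·1.1667 - (2)·-0.8333 - (4)·-1.2222) / (9) = 0.4321
  y = (12 - (2)·-1.0000 - (2)·-0.8333 - (1)·-1.2222) / (6) = 2.8148
  z = (3 - (-4)·-1.0000 - (-4)·1.1667 - (1)·-1.2222) / (-12) = -0.4074
  w = (-5 - (3)·-1.0000 - (4)·1.1667 - (-1)·-0.8333) / (9) = -0.8333

0.4321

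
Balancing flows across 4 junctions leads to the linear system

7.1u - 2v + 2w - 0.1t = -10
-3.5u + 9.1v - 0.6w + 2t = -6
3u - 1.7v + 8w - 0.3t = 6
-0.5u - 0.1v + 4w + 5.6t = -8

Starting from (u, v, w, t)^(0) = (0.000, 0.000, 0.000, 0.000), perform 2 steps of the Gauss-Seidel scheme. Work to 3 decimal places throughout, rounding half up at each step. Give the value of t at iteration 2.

Iteration 1:
  u = (-10 - (-2)·0.000 - (2)·0.000 - (-0.1)·0.000) / (7.1) = -1.408
  v = (-6 - (-3.5)·-1.408 - (-0.6)·0.000 - (2)·0.000) / (9.1) = -1.201
  w = (6 - (3)·-1.408 - (-1.7)·-1.201 - (-0.3)·0.000) / (8) = 1.023
  t = (-8 - (-0.5)·-1.408 - (-0.1)·-1.201 - (4)·1.023) / (5.6) = -2.306
Iteration 2:
  u = (-10 - (-2)·-1.201 - (2)·1.023 - (-0.1)·-2.306) / (7.1) = -2.067
  v = (-6 - (-3.5)·-2.067 - (-0.6)·1.023 - (2)·-2.306) / (9.1) = -0.880
  w = (6 - (3)·-2.067 - (-1.7)·-0.880 - (-0.3)·-2.306) / (8) = 1.252
  t = (-8 - (-0.5)·-2.067 - (-0.1)·-0.880 - (4)·1.252) / (5.6) = -2.523

-2.523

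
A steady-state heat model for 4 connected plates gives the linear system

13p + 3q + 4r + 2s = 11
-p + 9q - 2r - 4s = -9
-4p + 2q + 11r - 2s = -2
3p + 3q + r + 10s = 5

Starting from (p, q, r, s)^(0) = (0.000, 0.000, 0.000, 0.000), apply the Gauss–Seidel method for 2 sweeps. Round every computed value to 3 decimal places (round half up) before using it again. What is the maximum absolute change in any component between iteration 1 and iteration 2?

0.287

Iteration 1:
  p = (11 - (3)·0.000 - (4)·0.000 - (2)·0.000) / (13) = 0.846
  q = (-9 - (-1)·0.846 - (-2)·0.000 - (-4)·0.000) / (9) = -0.906
  r = (-2 - (-4)·0.846 - (2)·-0.906 - (-2)·0.000) / (11) = 0.291
  s = (5 - (3)·0.846 - (3)·-0.906 - (1)·0.291) / (10) = 0.489
Iteration 2:
  p = (11 - (3)·-0.906 - (4)·0.291 - (2)·0.489) / (13) = 0.890
  q = (-9 - (-1)·0.890 - (-2)·0.291 - (-4)·0.489) / (9) = -0.619
  r = (-2 - (-4)·0.890 - (2)·-0.619 - (-2)·0.489) / (11) = 0.343
  s = (5 - (3)·0.890 - (3)·-0.619 - (1)·0.343) / (10) = 0.384
Change: (0.044, 0.287, 0.052, -0.105) → max |·| = 0.287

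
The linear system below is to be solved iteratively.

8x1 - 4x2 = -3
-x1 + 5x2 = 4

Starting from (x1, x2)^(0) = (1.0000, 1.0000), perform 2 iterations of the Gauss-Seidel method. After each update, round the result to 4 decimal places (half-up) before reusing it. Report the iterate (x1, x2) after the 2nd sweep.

(0.0375, 0.8075)

Iteration 1:
  x1 = (-3 - (-4)·1.0000) / (8) = 0.1250
  x2 = (4 - (-1)·0.1250) / (5) = 0.8250
Iteration 2:
  x1 = (-3 - (-4)·0.8250) / (8) = 0.0375
  x2 = (4 - (-1)·0.0375) / (5) = 0.8075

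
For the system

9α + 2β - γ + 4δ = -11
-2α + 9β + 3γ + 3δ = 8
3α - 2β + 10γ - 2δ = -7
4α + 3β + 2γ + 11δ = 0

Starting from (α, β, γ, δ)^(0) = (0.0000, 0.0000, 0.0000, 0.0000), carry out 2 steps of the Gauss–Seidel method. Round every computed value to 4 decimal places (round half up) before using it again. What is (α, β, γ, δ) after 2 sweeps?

Iteration 1:
  α = (-11 - (2)·0.0000 - (-1)·0.0000 - (4)·0.0000) / (9) = -1.2222
  β = (8 - (-2)·-1.2222 - (3)·0.0000 - (3)·0.0000) / (9) = 0.6173
  γ = (-7 - (3)·-1.2222 - (-2)·0.6173 - (-2)·0.0000) / (10) = -0.2099
  δ = (0 - (4)·-1.2222 - (3)·0.6173 - (2)·-0.2099) / (11) = 0.3142
Iteration 2:
  α = (-11 - (2)·0.6173 - (-1)·-0.2099 - (4)·0.3142) / (9) = -1.5224
  β = (8 - (-2)·-1.5224 - (3)·-0.2099 - (3)·0.3142) / (9) = 0.5158
  γ = (-7 - (3)·-1.5224 - (-2)·0.5158 - (-2)·0.3142) / (10) = -0.0773
  δ = (0 - (4)·-1.5224 - (3)·0.5158 - (2)·-0.0773) / (11) = 0.4270

(-1.5224, 0.5158, -0.0773, 0.4270)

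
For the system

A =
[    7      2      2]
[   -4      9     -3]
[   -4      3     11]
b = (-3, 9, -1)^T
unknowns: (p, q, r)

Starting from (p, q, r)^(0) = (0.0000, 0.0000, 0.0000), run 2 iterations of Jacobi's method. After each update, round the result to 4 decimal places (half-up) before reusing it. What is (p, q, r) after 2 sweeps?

Iteration 1:
  p = (-3 - (2)·0.0000 - (2)·0.0000) / (7) = -0.4286
  q = (9 - (-4)·0.0000 - (-3)·0.0000) / (9) = 1.0000
  r = (-1 - (-4)·0.0000 - (3)·0.0000) / (11) = -0.0909
Iteration 2:
  p = (-3 - (2)·1.0000 - (2)·-0.0909) / (7) = -0.6883
  q = (9 - (-4)·-0.4286 - (-3)·-0.0909) / (9) = 0.7792
  r = (-1 - (-4)·-0.4286 - (3)·1.0000) / (11) = -0.5195

(-0.6883, 0.7792, -0.5195)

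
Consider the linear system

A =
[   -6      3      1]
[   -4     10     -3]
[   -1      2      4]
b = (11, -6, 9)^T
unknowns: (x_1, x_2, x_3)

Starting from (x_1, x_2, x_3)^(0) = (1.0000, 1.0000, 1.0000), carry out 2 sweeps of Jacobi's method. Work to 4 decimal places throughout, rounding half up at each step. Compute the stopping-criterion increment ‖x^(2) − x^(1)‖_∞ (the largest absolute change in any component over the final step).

0.5667

Iteration 1:
  x_1 = (11 - (3)·1.0000 - (1)·1.0000) / (-6) = -1.1667
  x_2 = (-6 - (-4)·1.0000 - (-3)·1.0000) / (10) = 0.1000
  x_3 = (9 - (-1)·1.0000 - (2)·1.0000) / (4) = 2.0000
Iteration 2:
  x_1 = (11 - (3)·0.1000 - (1)·2.0000) / (-6) = -1.4500
  x_2 = (-6 - (-4)·-1.1667 - (-3)·2.0000) / (10) = -0.4667
  x_3 = (9 - (-1)·-1.1667 - (2)·0.1000) / (4) = 1.9083
Change: (-0.2833, -0.5667, -0.0917) → max |·| = 0.5667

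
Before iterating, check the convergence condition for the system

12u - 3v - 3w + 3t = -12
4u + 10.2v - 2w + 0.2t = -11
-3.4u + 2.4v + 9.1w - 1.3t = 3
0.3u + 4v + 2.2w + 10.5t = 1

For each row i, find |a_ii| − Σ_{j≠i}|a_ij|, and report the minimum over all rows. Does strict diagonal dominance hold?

2

row 1: |12| − (3+3+3) = 3
row 2: |10.2| − (4+2+0.2) = 4
row 3: |9.1| − (3.4+2.4+1.3) = 2
row 4: |10.5| − (0.3+4+2.2) = 4
minimum over rows = 2 → strictly diagonally dominant (convergence guaranteed)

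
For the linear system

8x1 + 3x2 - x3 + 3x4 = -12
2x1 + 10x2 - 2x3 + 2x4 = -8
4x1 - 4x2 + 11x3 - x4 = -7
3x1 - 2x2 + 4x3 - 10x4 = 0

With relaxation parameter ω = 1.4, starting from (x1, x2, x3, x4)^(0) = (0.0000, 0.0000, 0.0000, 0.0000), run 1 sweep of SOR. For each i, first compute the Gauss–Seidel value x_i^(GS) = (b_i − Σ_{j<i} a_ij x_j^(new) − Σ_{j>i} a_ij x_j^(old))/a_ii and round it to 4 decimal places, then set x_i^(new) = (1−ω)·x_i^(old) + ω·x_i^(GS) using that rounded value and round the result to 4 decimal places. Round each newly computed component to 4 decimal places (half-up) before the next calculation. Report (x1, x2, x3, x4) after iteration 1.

(-2.1000, -0.5320, -0.0927, -0.7850)

Iteration 1:
  x1: GS value = (-12 - (3)·0.0000 - (-1)·0.0000 - (3)·0.0000) / (8) = -1.5000;  x1 ← (1−ω)·0.0000 + ω·-1.5000 = -2.1000
  x2: GS value = (-8 - (2)·-2.1000 - (-2)·0.0000 - (2)·0.0000) / (10) = -0.3800;  x2 ← (1−ω)·0.0000 + ω·-0.3800 = -0.5320
  x3: GS value = (-7 - (4)·-2.1000 - (-4)·-0.5320 - (-1)·0.0000) / (11) = -0.0662;  x3 ← (1−ω)·0.0000 + ω·-0.0662 = -0.0927
  x4: GS value = (0 - (3)·-2.1000 - (-2)·-0.5320 - (4)·-0.0927) / (-10) = -0.5607;  x4 ← (1−ω)·0.0000 + ω·-0.5607 = -0.7850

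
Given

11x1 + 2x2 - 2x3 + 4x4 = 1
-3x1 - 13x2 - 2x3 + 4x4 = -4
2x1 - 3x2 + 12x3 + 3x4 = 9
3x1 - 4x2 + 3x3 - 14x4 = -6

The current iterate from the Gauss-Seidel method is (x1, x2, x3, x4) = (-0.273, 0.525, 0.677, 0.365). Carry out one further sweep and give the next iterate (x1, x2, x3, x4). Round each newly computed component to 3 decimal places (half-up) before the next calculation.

(-0.014, 0.319, 0.741, 0.493)

One sweep:
  x1 = (1 - (2)·0.525 - (-2)·0.677 - (4)·0.365) / (11) = -0.014
  x2 = (-4 - (-3)·-0.014 - (-2)·0.677 - (4)·0.365) / (-13) = 0.319
  x3 = (9 - (2)·-0.014 - (-3)·0.319 - (3)·0.365) / (12) = 0.741
  x4 = (-6 - (3)·-0.014 - (-4)·0.319 - (3)·0.741) / (-14) = 0.493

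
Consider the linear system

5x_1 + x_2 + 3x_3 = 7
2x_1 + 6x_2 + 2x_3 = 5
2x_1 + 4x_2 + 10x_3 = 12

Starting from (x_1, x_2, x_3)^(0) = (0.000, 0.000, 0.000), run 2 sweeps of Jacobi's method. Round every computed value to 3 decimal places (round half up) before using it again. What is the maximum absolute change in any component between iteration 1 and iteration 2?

0.887

Iteration 1:
  x_1 = (7 - (1)·0.000 - (3)·0.000) / (5) = 1.400
  x_2 = (5 - (2)·0.000 - (2)·0.000) / (6) = 0.833
  x_3 = (12 - (2)·0.000 - (4)·0.000) / (10) = 1.200
Iteration 2:
  x_1 = (7 - (1)·0.833 - (3)·1.200) / (5) = 0.513
  x_2 = (5 - (2)·1.400 - (2)·1.200) / (6) = -0.033
  x_3 = (12 - (2)·1.400 - (4)·0.833) / (10) = 0.587
Change: (-0.887, -0.866, -0.613) → max |·| = 0.887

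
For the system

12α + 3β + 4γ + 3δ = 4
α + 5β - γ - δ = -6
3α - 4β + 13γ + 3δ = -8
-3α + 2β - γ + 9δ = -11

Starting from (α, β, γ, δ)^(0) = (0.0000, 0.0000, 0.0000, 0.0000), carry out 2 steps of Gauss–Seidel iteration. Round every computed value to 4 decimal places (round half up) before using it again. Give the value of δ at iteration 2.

-0.5332

Iteration 1:
  α = (4 - (3)·0.0000 - (4)·0.0000 - (3)·0.0000) / (12) = 0.3333
  β = (-6 - (1)·0.3333 - (-1)·0.0000 - (-1)·0.0000) / (5) = -1.2667
  γ = (-8 - (3)·0.3333 - (-4)·-1.2667 - (3)·0.0000) / (13) = -1.0821
  δ = (-11 - (-3)·0.3333 - (2)·-1.2667 - (-1)·-1.0821) / (9) = -0.9499
Iteration 2:
  α = (4 - (3)·-1.2667 - (4)·-1.0821 - (3)·-0.9499) / (12) = 1.2482
  β = (-6 - (1)·1.2482 - (-1)·-1.0821 - (-1)·-0.9499) / (5) = -1.8560
  γ = (-8 - (3)·1.2482 - (-4)·-1.8560 - (3)·-0.9499) / (13) = -1.2553
  δ = (-11 - (-3)·1.2482 - (2)·-1.8560 - (-1)·-1.2553) / (9) = -0.5332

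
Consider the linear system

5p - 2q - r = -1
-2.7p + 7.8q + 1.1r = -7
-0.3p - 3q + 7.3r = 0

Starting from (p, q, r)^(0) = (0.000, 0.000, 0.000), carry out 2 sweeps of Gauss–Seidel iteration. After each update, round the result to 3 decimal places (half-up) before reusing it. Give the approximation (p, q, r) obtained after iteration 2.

(-0.668, -1.071, -0.468)

Iteration 1:
  p = (-1 - (-2)·0.000 - (-1)·0.000) / (5) = -0.200
  q = (-7 - (-2.7)·-0.200 - (1.1)·0.000) / (7.8) = -0.967
  r = (0 - (-0.3)·-0.200 - (-3)·-0.967) / (7.3) = -0.406
Iteration 2:
  p = (-1 - (-2)·-0.967 - (-1)·-0.406) / (5) = -0.668
  q = (-7 - (-2.7)·-0.668 - (1.1)·-0.406) / (7.8) = -1.071
  r = (0 - (-0.3)·-0.668 - (-3)·-1.071) / (7.3) = -0.468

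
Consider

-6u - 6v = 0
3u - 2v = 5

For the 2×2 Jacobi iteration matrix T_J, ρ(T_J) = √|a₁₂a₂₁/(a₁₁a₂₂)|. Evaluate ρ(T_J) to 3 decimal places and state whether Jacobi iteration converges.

a₁₂a₂₁/(a₁₁a₂₂) = (-6)·(3) / ((-6)·(-2)) = -1.500000
ρ = √|-1.500000| = √1.500000 = 1.225
ρ > 1, so Jacobi diverges

1.225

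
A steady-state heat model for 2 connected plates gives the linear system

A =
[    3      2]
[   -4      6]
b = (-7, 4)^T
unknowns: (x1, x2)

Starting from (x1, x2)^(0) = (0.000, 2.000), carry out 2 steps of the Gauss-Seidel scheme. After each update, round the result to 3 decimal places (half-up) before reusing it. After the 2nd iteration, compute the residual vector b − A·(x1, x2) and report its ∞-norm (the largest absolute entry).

Iteration 1:
  x1 = (-7 - (2)·2.000) / (3) = -3.667
  x2 = (4 - (-4)·-3.667) / (6) = -1.778
Iteration 2:
  x1 = (-7 - (2)·-1.778) / (3) = -1.148
  x2 = (4 - (-4)·-1.148) / (6) = -0.099
Residual b − A·x = (-3.358, 0.002); ∞-norm = 3.358

3.358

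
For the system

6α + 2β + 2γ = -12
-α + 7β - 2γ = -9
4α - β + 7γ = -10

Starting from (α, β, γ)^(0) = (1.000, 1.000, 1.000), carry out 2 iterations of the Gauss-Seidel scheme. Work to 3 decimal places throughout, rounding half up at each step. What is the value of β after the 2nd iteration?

Iteration 1:
  α = (-12 - (2)·1.000 - (2)·1.000) / (6) = -2.667
  β = (-9 - (-1)·-2.667 - (-2)·1.000) / (7) = -1.381
  γ = (-10 - (4)·-2.667 - (-1)·-1.381) / (7) = -0.102
Iteration 2:
  α = (-12 - (2)·-1.381 - (2)·-0.102) / (6) = -1.506
  β = (-9 - (-1)·-1.506 - (-2)·-0.102) / (7) = -1.530
  γ = (-10 - (4)·-1.506 - (-1)·-1.530) / (7) = -0.787

-1.530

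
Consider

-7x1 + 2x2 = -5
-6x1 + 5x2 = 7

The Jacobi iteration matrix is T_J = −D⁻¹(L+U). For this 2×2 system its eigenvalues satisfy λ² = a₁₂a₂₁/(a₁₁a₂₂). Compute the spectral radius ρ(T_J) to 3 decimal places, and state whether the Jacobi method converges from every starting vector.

0.586

a₁₂a₂₁/(a₁₁a₂₂) = (2)·(-6) / ((-7)·(5)) = 0.342857
ρ = √|0.342857| = √0.342857 = 0.586
ρ < 1, so Jacobi converges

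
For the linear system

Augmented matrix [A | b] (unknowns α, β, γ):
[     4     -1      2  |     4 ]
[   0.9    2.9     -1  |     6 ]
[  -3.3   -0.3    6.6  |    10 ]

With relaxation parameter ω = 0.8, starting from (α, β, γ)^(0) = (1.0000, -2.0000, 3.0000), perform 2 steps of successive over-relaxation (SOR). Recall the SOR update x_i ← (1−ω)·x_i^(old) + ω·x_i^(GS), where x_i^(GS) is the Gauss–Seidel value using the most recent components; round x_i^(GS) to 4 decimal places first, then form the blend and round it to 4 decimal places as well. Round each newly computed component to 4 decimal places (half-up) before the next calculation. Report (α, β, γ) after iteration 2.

(0.4650, 2.4422, 1.8176)

Iteration 1:
  α: GS value = (4 - (-1)·-2.0000 - (2)·3.0000) / (4) = -1.0000;  α ← (1−ω)·1.0000 + ω·-1.0000 = -0.6000
  β: GS value = (6 - (0.9)·-0.6000 - (-1)·3.0000) / (2.9) = 3.2897;  β ← (1−ω)·-2.0000 + ω·3.2897 = 2.2318
  γ: GS value = (10 - (-3.3)·-0.6000 - (-0.3)·2.2318) / (6.6) = 1.3166;  γ ← (1−ω)·3.0000 + ω·1.3166 = 1.6533
Iteration 2:
  α: GS value = (4 - (-1)·2.2318 - (2)·1.6533) / (4) = 0.7313;  α ← (1−ω)·-0.6000 + ω·0.7313 = 0.4650
  β: GS value = (6 - (0.9)·0.4650 - (-1)·1.6533) / (2.9) = 2.4948;  β ← (1−ω)·2.2318 + ω·2.4948 = 2.4422
  γ: GS value = (10 - (-3.3)·0.4650 - (-0.3)·2.4422) / (6.6) = 1.8587;  γ ← (1−ω)·1.6533 + ω·1.8587 = 1.8176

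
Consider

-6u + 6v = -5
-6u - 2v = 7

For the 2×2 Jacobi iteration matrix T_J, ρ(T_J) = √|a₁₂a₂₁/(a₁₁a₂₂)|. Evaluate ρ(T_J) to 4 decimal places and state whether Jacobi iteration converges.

a₁₂a₂₁/(a₁₁a₂₂) = (6)·(-6) / ((-6)·(-2)) = -3.000000
ρ = √|-3.000000| = √3.000000 = 1.7321
ρ > 1, so Jacobi diverges

1.7321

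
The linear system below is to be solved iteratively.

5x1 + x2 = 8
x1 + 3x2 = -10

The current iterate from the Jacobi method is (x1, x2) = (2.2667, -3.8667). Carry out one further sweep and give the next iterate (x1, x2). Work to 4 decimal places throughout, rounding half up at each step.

One sweep:
  x1 = (8 - (1)·-3.8667) / (5) = 2.3733
  x2 = (-10 - (1)·2.2667) / (3) = -4.0889

(2.3733, -4.0889)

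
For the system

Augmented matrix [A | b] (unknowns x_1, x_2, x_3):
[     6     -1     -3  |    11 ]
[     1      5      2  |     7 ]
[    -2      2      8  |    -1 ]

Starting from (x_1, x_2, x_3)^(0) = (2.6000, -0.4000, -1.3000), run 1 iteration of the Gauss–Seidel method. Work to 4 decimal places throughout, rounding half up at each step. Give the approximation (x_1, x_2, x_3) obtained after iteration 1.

(1.1167, 1.6967, -0.2700)

Iteration 1:
  x_1 = (11 - (-1)·-0.4000 - (-3)·-1.3000) / (6) = 1.1167
  x_2 = (7 - (1)·1.1167 - (2)·-1.3000) / (5) = 1.6967
  x_3 = (-1 - (-2)·1.1167 - (2)·1.6967) / (8) = -0.2700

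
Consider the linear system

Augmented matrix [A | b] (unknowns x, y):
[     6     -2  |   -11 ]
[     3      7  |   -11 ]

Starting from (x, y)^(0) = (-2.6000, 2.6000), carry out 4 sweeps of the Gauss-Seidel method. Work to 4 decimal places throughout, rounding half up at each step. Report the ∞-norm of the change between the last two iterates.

0.0256

Iteration 1:
  x = (-11 - (-2)·2.6000) / (6) = -0.9667
  y = (-11 - (3)·-0.9667) / (7) = -1.1571
Iteration 2:
  x = (-11 - (-2)·-1.1571) / (6) = -2.2190
  y = (-11 - (3)·-2.2190) / (7) = -0.6204
Iteration 3:
  x = (-11 - (-2)·-0.6204) / (6) = -2.0401
  y = (-11 - (3)·-2.0401) / (7) = -0.6971
Iteration 4:
  x = (-11 - (-2)·-0.6971) / (6) = -2.0657
  y = (-11 - (3)·-2.0657) / (7) = -0.6861
Change: (-0.0256, 0.0110) → max |·| = 0.0256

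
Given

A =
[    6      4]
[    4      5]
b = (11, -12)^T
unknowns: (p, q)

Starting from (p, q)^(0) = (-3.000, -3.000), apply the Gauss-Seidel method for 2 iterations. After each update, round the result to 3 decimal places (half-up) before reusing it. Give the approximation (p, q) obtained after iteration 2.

Iteration 1:
  p = (11 - (4)·-3.000) / (6) = 3.833
  q = (-12 - (4)·3.833) / (5) = -5.466
Iteration 2:
  p = (11 - (4)·-5.466) / (6) = 5.477
  q = (-12 - (4)·5.477) / (5) = -6.782

(5.477, -6.782)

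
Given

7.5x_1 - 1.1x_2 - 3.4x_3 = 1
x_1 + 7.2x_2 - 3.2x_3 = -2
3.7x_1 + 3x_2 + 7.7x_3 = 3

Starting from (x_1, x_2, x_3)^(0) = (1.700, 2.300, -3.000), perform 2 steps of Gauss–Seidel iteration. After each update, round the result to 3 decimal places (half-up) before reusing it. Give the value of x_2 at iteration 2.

Iteration 1:
  x_1 = (1 - (-1.1)·2.300 - (-3.4)·-3.000) / (7.5) = -0.889
  x_2 = (-2 - (1)·-0.889 - (-3.2)·-3.000) / (7.2) = -1.488
  x_3 = (3 - (3.7)·-0.889 - (3)·-1.488) / (7.7) = 1.397
Iteration 2:
  x_1 = (1 - (-1.1)·-1.488 - (-3.4)·1.397) / (7.5) = 0.548
  x_2 = (-2 - (1)·0.548 - (-3.2)·1.397) / (7.2) = 0.267
  x_3 = (3 - (3.7)·0.548 - (3)·0.267) / (7.7) = 0.022

0.267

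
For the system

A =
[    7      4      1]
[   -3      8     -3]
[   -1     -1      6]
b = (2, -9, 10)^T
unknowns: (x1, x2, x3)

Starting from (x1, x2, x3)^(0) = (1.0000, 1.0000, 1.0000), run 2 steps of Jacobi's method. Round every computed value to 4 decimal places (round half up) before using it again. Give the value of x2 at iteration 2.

-0.5357

Iteration 1:
  x1 = (2 - (4)·1.0000 - (1)·1.0000) / (7) = -0.4286
  x2 = (-9 - (-3)·1.0000 - (-3)·1.0000) / (8) = -0.3750
  x3 = (10 - (-1)·1.0000 - (-1)·1.0000) / (6) = 2.0000
Iteration 2:
  x1 = (2 - (4)·-0.3750 - (1)·2.0000) / (7) = 0.2143
  x2 = (-9 - (-3)·-0.4286 - (-3)·2.0000) / (8) = -0.5357
  x3 = (10 - (-1)·-0.4286 - (-1)·-0.3750) / (6) = 1.5327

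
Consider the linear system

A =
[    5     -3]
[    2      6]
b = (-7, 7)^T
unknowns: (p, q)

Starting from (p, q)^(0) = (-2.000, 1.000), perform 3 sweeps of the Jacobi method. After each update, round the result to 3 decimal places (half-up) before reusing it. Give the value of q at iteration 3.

1.267

Iteration 1:
  p = (-7 - (-3)·1.000) / (5) = -0.800
  q = (7 - (2)·-2.000) / (6) = 1.833
Iteration 2:
  p = (-7 - (-3)·1.833) / (5) = -0.300
  q = (7 - (2)·-0.800) / (6) = 1.433
Iteration 3:
  p = (-7 - (-3)·1.433) / (5) = -0.540
  q = (7 - (2)·-0.300) / (6) = 1.267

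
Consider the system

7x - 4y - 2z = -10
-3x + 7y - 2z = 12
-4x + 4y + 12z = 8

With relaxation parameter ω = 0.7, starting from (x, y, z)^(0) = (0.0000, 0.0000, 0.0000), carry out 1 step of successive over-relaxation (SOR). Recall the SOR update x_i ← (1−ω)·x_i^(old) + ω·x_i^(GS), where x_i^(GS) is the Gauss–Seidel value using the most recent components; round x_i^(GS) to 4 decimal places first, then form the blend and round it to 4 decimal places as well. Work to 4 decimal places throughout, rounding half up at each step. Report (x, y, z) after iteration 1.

Iteration 1:
  x: GS value = (-10 - (-4)·0.0000 - (-2)·0.0000) / (7) = -1.4286;  x ← (1−ω)·0.0000 + ω·-1.4286 = -1.0000
  y: GS value = (12 - (-3)·-1.0000 - (-2)·0.0000) / (7) = 1.2857;  y ← (1−ω)·0.0000 + ω·1.2857 = 0.9000
  z: GS value = (8 - (-4)·-1.0000 - (4)·0.9000) / (12) = 0.0333;  z ← (1−ω)·0.0000 + ω·0.0333 = 0.0233

(-1.0000, 0.9000, 0.0233)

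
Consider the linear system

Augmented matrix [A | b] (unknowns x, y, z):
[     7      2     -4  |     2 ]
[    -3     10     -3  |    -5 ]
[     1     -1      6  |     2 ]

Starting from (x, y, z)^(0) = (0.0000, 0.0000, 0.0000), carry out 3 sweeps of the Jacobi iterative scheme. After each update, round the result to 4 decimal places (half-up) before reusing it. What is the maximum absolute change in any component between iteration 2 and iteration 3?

Iteration 1:
  x = (2 - (2)·0.0000 - (-4)·0.0000) / (7) = 0.2857
  y = (-5 - (-3)·0.0000 - (-3)·0.0000) / (10) = -0.5000
  z = (2 - (1)·0.0000 - (-1)·0.0000) / (6) = 0.3333
Iteration 2:
  x = (2 - (2)·-0.5000 - (-4)·0.3333) / (7) = 0.6190
  y = (-5 - (-3)·0.2857 - (-3)·0.3333) / (10) = -0.3143
  z = (2 - (1)·0.2857 - (-1)·-0.5000) / (6) = 0.2024
Iteration 3:
  x = (2 - (2)·-0.3143 - (-4)·0.2024) / (7) = 0.4912
  y = (-5 - (-3)·0.6190 - (-3)·0.2024) / (10) = -0.2536
  z = (2 - (1)·0.6190 - (-1)·-0.3143) / (6) = 0.1778
Change: (-0.1278, 0.0607, -0.0246) → max |·| = 0.1278

0.1278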